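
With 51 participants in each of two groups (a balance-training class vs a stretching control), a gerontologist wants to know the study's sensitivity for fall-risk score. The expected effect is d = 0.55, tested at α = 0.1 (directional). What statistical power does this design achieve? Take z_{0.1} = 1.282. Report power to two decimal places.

power ≈ 0.93

For two equal groups, power = Φ(d·√(n/2) − z_{α}).
d·√(n/2) = 0.55 × √(51/2) = 0.55 × 5.050 = 2.777.
z_β = 2.777 − 1.282 = 1.495.
Power = Φ(1.495) = 0.933.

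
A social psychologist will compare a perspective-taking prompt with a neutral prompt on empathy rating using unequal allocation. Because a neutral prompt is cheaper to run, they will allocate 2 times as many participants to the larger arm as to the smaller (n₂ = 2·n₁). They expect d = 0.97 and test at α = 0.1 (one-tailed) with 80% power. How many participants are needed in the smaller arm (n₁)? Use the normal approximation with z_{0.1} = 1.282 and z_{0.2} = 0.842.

With allocation ratio k = n₂/n₁ = 2, Var(x̄₁−x̄₂) = σ²(1/n₁ + 1/(k·n₁)) = σ²·(k+1)/(k·n₁).
So n₁ = (1 + 1/k)·((z_{α} + z_β)/d)² = 1.500 × (2.124/0.97)².
n₁ = 1.500 × 4.79 = 7.2.
Round up: n₁ = 8, giving n₂ = 2 × 8 = 16.

n₁ = 8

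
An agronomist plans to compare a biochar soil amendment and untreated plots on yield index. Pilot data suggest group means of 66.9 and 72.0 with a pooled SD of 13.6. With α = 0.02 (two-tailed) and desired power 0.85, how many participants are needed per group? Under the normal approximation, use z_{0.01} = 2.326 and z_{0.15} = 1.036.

n = 161 per group

Cohen's d = |M₁ − M₂| / SD_pooled = |66.9 − 72.0| / 13.6 = 5.1 / 13.6 = 0.375.
For two independent groups with equal n: n = 2·((z_{α/2} + z_β) / d)².
z_{α/2} + z_β = 2.326 + 1.036 = 3.362.
n = 2 × (3.362 / 0.375)² = 2 × 8.965² = 2 × 80.38 = 160.8.
Round up to the next whole participant.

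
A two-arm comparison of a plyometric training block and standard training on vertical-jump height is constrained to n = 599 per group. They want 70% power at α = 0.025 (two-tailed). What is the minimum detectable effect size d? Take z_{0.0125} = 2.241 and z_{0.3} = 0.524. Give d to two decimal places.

d_min ≈ 0.16

For two independent groups of n = 599 each: d_min = (z_{α/2} + z_β)·√(2/n).
z-sum = 2.241 + 0.524 = 2.765.
d_min = 2.765 × √(2/599) = 2.765 × 0.0578 = 0.160.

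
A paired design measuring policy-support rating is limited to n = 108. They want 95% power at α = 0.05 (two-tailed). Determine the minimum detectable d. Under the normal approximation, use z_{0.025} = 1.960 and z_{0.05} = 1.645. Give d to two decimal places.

For a single sample (or paired design) of n = 108: d_min = (z_{α/2} + z_β)/√n.
z-sum = 1.960 + 1.645 = 3.605.
d_min = 3.605 / √108 = 3.605 / 10.392 = 0.347.

d_min ≈ 0.35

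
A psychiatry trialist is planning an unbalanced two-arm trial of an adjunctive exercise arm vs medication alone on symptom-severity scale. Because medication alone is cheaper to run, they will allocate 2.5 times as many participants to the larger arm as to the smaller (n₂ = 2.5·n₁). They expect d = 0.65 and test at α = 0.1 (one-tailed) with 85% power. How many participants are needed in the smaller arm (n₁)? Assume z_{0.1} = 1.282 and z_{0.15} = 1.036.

n₁ = 18

With allocation ratio k = n₂/n₁ = 2.5, Var(x̄₁−x̄₂) = σ²(1/n₁ + 1/(k·n₁)) = σ²·(k+1)/(k·n₁).
So n₁ = (1 + 1/k)·((z_{α} + z_β)/d)² = 1.400 × (2.318/0.65)².
n₁ = 1.400 × 12.72 = 17.8.
Round up: n₁ = 18, giving n₂ = 2.5 × 18 = 45.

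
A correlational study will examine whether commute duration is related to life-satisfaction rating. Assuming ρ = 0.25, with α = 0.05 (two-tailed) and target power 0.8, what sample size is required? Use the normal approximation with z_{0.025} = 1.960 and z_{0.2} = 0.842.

n = 124

Fisher's z: C = ½·ln((1+r)/(1−r)) = ½·ln(1.6667) = 0.2554.
n = ((z_{α/2} + z_β)/C)² + 3.
(1.960 + 0.842) / 0.2554 = 2.802 / 0.2554 = 10.971.
n = 10.971² + 3 = 120.36 + 3 = 123.4.
Round up.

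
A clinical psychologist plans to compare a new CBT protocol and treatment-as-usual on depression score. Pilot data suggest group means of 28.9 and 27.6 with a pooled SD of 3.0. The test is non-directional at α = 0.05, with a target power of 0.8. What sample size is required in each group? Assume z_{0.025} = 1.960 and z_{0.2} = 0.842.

n = 84 per group

Cohen's d = |M₁ − M₂| / SD_pooled = |28.9 − 27.6| / 3.0 = 1.3 / 3.0 = 0.433.
For two independent groups with equal n: n = 2·((z_{α/2} + z_β) / d)².
z_{α/2} + z_β = 1.960 + 0.842 = 2.802.
n = 2 × (2.802 / 0.433)² = 2 × 6.471² = 2 × 41.88 = 83.8.
Round up to the next whole participant.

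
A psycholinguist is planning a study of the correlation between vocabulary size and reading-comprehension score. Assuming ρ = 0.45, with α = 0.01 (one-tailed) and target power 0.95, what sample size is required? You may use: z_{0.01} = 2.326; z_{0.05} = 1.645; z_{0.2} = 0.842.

Fisher's z: C = ½·ln((1+r)/(1−r)) = ½·ln(2.6364) = 0.4847.
n = ((z_{α} + z_β)/C)² + 3.
(2.326 + 1.645) / 0.4847 = 3.971 / 0.4847 = 8.193.
n = 8.193² + 3 = 67.12 + 3 = 70.1.
Round up.

n = 71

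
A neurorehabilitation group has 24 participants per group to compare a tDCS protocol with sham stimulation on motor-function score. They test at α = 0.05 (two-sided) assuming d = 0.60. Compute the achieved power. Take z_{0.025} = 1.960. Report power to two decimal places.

For two equal groups, power = Φ(d·√(n/2) − z_{α/2}).
d·√(n/2) = 0.60 × √(24/2) = 0.60 × 3.464 = 2.078.
z_β = 2.078 − 1.960 = 0.118.
Power = Φ(0.118) = 0.547.

power ≈ 0.55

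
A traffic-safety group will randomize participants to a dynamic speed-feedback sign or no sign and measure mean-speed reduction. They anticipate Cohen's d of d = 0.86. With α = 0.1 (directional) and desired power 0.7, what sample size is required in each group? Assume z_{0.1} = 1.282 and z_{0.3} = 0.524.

n = 9 per group

For two independent groups with equal n: n = 2·((z_{α} + z_β) / d)².
z_{α} + z_β = 1.282 + 0.524 = 1.806.
n = 2 × (1.806 / 0.86)² = 2 × 2.100² = 2 × 4.41 = 8.8.
Round up to the next whole participant.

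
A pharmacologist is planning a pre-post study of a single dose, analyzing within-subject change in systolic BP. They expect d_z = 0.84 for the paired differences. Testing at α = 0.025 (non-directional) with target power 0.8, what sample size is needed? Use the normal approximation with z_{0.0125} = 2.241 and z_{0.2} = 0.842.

For a paired (one-sample on differences) test: n = ((z_{α/2} + z_β) / d)².
z_{α/2} + z_β = 2.241 + 0.842 = 3.083.
n = (3.083 / 0.84)² = 3.670² = 13.47.
Round up.

n = 14 pairs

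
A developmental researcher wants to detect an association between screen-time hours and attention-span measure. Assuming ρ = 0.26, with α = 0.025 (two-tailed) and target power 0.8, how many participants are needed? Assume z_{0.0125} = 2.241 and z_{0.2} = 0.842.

Fisher's z: C = ½·ln((1+r)/(1−r)) = ½·ln(1.7027) = 0.2661.
n = ((z_{α/2} + z_β)/C)² + 3.
(2.241 + 0.842) / 0.2661 = 3.083 / 0.2661 = 11.586.
n = 11.586² + 3 = 134.23 + 3 = 137.2.
Round up.

n = 138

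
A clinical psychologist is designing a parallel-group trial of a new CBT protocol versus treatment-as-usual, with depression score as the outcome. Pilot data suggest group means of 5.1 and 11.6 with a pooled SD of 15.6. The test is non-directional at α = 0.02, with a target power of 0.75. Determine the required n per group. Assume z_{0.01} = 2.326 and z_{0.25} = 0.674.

Cohen's d = |M₁ − M₂| / SD_pooled = |5.1 − 11.6| / 15.6 = 6.5 / 15.6 = 0.417.
For two independent groups with equal n: n = 2·((z_{α/2} + z_β) / d)².
z_{α/2} + z_β = 2.326 + 0.674 = 3.000.
n = 2 × (3.000 / 0.417)² = 2 × 7.194² = 2 × 51.76 = 103.5.
Round up to the next whole participant.

n = 104 per group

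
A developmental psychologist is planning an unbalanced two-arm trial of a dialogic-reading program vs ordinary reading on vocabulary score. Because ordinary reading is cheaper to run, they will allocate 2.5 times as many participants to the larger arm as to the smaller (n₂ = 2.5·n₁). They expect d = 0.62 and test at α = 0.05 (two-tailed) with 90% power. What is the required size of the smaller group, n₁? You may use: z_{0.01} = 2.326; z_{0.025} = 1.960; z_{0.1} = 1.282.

With allocation ratio k = n₂/n₁ = 2.5, Var(x̄₁−x̄₂) = σ²(1/n₁ + 1/(k·n₁)) = σ²·(k+1)/(k·n₁).
So n₁ = (1 + 1/k)·((z_{α/2} + z_β)/d)² = 1.400 × (3.242/0.62)².
n₁ = 1.400 × 27.34 = 38.3.
Round up: n₁ = 39, giving n₂ = ⌈2.5 × 39⌉ = ⌈97.5⌉ = 98.

n₁ = 39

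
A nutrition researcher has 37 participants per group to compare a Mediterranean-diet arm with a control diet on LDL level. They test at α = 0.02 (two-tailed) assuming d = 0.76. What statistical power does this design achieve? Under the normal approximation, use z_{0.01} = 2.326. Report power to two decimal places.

For two equal groups, power = Φ(d·√(n/2) − z_{α/2}).
d·√(n/2) = 0.76 × √(37/2) = 0.76 × 4.301 = 3.269.
z_β = 3.269 − 2.326 = 0.943.
Power = Φ(0.943) = 0.827.

power ≈ 0.83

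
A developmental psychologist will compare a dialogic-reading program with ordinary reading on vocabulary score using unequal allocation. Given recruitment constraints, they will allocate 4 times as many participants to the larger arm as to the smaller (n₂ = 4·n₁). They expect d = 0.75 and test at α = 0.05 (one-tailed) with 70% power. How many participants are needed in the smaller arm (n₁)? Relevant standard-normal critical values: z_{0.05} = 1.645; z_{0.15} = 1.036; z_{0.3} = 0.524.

n₁ = 11

With allocation ratio k = n₂/n₁ = 4, Var(x̄₁−x̄₂) = σ²(1/n₁ + 1/(k·n₁)) = σ²·(k+1)/(k·n₁).
So n₁ = (1 + 1/k)·((z_{α} + z_β)/d)² = 1.250 × (2.169/0.75)².
n₁ = 1.250 × 8.36 = 10.5.
Round up: n₁ = 11, giving n₂ = 4 × 11 = 44.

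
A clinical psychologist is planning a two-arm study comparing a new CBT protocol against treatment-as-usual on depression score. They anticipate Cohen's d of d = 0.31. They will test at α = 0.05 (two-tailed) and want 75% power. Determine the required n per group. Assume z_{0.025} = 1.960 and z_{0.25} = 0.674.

For two independent groups with equal n: n = 2·((z_{α/2} + z_β) / d)².
z_{α/2} + z_β = 1.960 + 0.674 = 2.634.
n = 2 × (2.634 / 0.31)² = 2 × 8.497² = 2 × 72.20 = 144.4.
Round up to the next whole participant.

n = 145 per group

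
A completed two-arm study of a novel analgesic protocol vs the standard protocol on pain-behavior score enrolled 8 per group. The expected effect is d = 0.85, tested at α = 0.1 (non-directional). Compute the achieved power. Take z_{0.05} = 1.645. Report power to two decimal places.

power ≈ 0.52

For two equal groups, power = Φ(d·√(n/2) − z_{α/2}).
d·√(n/2) = 0.85 × √(8/2) = 0.85 × 2.000 = 1.700.
z_β = 1.700 − 1.645 = 0.055.
Power = Φ(0.055) = 0.522.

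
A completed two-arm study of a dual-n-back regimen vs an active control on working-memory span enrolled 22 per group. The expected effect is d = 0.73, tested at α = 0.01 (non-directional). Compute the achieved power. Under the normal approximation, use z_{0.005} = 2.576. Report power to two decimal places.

For two equal groups, power = Φ(d·√(n/2) − z_{α/2}).
d·√(n/2) = 0.73 × √(22/2) = 0.73 × 3.317 = 2.421.
z_β = 2.421 − 2.576 = -0.155.
Power = Φ(-0.155) = 0.438.

power ≈ 0.44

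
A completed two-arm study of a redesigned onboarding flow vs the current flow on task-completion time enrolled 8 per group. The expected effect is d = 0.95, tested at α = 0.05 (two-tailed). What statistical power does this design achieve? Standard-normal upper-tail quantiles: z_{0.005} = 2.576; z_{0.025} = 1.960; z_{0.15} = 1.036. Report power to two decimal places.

power ≈ 0.48

For two equal groups, power = Φ(d·√(n/2) − z_{α/2}).
d·√(n/2) = 0.95 × √(8/2) = 0.95 × 2.000 = 1.900.
z_β = 1.900 − 1.960 = -0.060.
Power = Φ(-0.060) = 0.476.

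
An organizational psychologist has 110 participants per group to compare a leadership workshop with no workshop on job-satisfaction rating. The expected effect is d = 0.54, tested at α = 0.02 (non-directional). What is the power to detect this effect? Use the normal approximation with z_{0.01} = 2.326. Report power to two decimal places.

power ≈ 0.95

For two equal groups, power = Φ(d·√(n/2) − z_{α/2}).
d·√(n/2) = 0.54 × √(110/2) = 0.54 × 7.416 = 4.005.
z_β = 4.005 − 2.326 = 1.679.
Power = Φ(1.679) = 0.953.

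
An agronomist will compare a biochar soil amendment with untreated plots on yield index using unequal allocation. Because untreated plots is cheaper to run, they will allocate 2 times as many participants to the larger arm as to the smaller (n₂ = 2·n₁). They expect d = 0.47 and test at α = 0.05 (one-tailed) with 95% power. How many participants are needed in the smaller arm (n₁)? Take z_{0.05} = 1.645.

n₁ = 74

With allocation ratio k = n₂/n₁ = 2, Var(x̄₁−x̄₂) = σ²(1/n₁ + 1/(k·n₁)) = σ²·(k+1)/(k·n₁).
So n₁ = (1 + 1/k)·((z_{α} + z_β)/d)² = 1.500 × (3.290/0.47)².
n₁ = 1.500 × 49.00 = 73.5.
Round up: n₁ = 74, giving n₂ = 2 × 74 = 148.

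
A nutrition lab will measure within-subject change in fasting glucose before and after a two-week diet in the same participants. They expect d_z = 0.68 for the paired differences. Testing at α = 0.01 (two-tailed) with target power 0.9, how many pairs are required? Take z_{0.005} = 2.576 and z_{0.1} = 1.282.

n = 33 pairs

For a paired (one-sample on differences) test: n = ((z_{α/2} + z_β) / d)².
z_{α/2} + z_β = 2.576 + 1.282 = 3.858.
n = (3.858 / 0.68)² = 5.674² = 32.19.
Round up.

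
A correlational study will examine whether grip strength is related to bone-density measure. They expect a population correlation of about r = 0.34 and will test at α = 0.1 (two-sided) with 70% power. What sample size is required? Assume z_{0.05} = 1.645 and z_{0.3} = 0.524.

n = 41

Fisher's z: C = ½·ln((1+r)/(1−r)) = ½·ln(2.0303) = 0.3541.
n = ((z_{α/2} + z_β)/C)² + 3.
(1.645 + 0.524) / 0.3541 = 2.169 / 0.3541 = 6.125.
n = 6.125² + 3 = 37.52 + 3 = 40.5.
Round up.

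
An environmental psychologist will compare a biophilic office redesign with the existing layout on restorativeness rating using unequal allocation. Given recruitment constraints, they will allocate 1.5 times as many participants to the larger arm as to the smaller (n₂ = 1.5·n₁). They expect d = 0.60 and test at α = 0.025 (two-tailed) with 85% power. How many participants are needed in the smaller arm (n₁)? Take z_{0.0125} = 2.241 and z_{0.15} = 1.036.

n₁ = 50

With allocation ratio k = n₂/n₁ = 1.5, Var(x̄₁−x̄₂) = σ²(1/n₁ + 1/(k·n₁)) = σ²·(k+1)/(k·n₁).
So n₁ = (1 + 1/k)·((z_{α/2} + z_β)/d)² = 1.667 × (3.277/0.60)².
n₁ = 1.667 × 29.83 = 49.7.
Round up: n₁ = 50, giving n₂ = 1.5 × 50 = 75.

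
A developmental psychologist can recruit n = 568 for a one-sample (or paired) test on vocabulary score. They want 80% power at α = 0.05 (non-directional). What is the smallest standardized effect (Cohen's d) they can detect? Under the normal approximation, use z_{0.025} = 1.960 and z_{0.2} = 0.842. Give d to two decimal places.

d_min ≈ 0.12

For a single sample (or paired design) of n = 568: d_min = (z_{α/2} + z_β)/√n.
z-sum = 1.960 + 0.842 = 2.802.
d_min = 2.802 / √568 = 2.802 / 23.833 = 0.118.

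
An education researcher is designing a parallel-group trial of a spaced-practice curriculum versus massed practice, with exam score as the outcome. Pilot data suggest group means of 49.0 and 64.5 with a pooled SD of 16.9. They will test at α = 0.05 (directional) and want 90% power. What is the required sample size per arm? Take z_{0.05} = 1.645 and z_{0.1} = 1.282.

Cohen's d = |M₁ − M₂| / SD_pooled = |49.0 − 64.5| / 16.9 = 15.5 / 16.9 = 0.917.
For two independent groups with equal n: n = 2·((z_{α} + z_β) / d)².
z_{α} + z_β = 1.645 + 1.282 = 2.927.
n = 2 × (2.927 / 0.917)² = 2 × 3.192² = 2 × 10.19 = 20.4.
Round up to the next whole participant.

n = 21 per group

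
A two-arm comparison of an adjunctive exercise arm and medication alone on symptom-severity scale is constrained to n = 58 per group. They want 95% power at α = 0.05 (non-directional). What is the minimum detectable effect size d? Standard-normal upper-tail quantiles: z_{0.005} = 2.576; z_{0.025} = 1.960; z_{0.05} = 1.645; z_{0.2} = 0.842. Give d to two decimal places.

For two independent groups of n = 58 each: d_min = (z_{α/2} + z_β)·√(2/n).
z-sum = 1.960 + 1.645 = 3.605.
d_min = 3.605 × √(2/58) = 3.605 × 0.1857 = 0.669.

d_min ≈ 0.67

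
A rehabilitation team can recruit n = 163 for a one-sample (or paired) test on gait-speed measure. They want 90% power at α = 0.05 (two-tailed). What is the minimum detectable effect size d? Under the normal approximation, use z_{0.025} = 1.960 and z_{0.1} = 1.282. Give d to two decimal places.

d_min ≈ 0.25

For a single sample (or paired design) of n = 163: d_min = (z_{α/2} + z_β)/√n.
z-sum = 1.960 + 1.282 = 3.242.
d_min = 3.242 / √163 = 3.242 / 12.767 = 0.254.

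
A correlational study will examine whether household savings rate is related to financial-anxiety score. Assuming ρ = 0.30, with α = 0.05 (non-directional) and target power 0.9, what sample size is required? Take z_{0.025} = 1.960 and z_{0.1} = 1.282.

n = 113

Fisher's z: C = ½·ln((1+r)/(1−r)) = ½·ln(1.8571) = 0.3095.
n = ((z_{α/2} + z_β)/C)² + 3.
(1.960 + 1.282) / 0.3095 = 3.242 / 0.3095 = 10.475.
n = 10.475² + 3 = 109.72 + 3 = 112.7.
Round up.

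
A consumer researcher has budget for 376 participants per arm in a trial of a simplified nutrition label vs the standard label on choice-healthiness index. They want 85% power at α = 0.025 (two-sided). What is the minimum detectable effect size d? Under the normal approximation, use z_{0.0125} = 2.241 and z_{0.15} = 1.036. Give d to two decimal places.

d_min ≈ 0.24

For two independent groups of n = 376 each: d_min = (z_{α/2} + z_β)·√(2/n).
z-sum = 2.241 + 1.036 = 3.277.
d_min = 3.277 × √(2/376) = 3.277 × 0.0729 = 0.239.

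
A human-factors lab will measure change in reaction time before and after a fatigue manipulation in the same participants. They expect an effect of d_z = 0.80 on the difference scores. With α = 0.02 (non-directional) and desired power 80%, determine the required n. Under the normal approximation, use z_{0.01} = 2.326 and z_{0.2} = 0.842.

n = 16 pairs

For a paired (one-sample on differences) test: n = ((z_{α/2} + z_β) / d)².
z_{α/2} + z_β = 2.326 + 0.842 = 3.168.
n = (3.168 / 0.80)² = 3.960² = 15.68.
Round up.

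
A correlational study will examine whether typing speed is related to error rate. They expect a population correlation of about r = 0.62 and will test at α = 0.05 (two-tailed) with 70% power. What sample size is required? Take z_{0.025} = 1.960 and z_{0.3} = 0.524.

Fisher's z: C = ½·ln((1+r)/(1−r)) = ½·ln(4.2632) = 0.7250.
n = ((z_{α/2} + z_β)/C)² + 3.
(1.960 + 0.524) / 0.7250 = 2.484 / 0.7250 = 3.426.
n = 3.426² + 3 = 11.74 + 3 = 14.7.
Round up.

n = 15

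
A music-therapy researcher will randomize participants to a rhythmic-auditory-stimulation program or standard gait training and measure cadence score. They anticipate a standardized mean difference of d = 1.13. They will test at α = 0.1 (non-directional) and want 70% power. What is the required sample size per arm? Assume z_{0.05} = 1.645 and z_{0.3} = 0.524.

For two independent groups with equal n: n = 2·((z_{α/2} + z_β) / d)².
z_{α/2} + z_β = 1.645 + 0.524 = 2.169.
n = 2 × (2.169 / 1.13)² = 2 × 1.919² = 2 × 3.68 = 7.4.
Round up to the next whole participant.

n = 8 per group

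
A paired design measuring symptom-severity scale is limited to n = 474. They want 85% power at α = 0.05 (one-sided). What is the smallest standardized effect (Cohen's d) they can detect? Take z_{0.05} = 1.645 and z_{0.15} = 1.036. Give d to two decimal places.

d_min ≈ 0.12

For a single sample (or paired design) of n = 474: d_min = (z_{α} + z_β)/√n.
z-sum = 1.645 + 1.036 = 2.681.
d_min = 2.681 / √474 = 2.681 / 21.772 = 0.123.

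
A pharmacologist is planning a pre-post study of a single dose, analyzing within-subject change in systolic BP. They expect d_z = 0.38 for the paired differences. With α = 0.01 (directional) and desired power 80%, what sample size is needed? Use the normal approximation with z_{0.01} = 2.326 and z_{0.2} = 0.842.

For a paired (one-sample on differences) test: n = ((z_{α} + z_β) / d)².
z_{α} + z_β = 2.326 + 0.842 = 3.168.
n = (3.168 / 0.38)² = 8.337² = 69.50.
Round up.

n = 70 pairs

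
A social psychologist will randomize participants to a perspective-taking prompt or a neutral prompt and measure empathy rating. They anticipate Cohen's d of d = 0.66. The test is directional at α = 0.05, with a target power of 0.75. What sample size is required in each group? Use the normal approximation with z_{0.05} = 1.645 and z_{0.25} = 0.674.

n = 25 per group

For two independent groups with equal n: n = 2·((z_{α} + z_β) / d)².
z_{α} + z_β = 1.645 + 0.674 = 2.319.
n = 2 × (2.319 / 0.66)² = 2 × 3.514² = 2 × 12.35 = 24.7.
Round up to the next whole participant.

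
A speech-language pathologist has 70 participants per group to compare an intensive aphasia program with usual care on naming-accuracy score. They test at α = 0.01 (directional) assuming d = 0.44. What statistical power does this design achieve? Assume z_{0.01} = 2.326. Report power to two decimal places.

power ≈ 0.61

For two equal groups, power = Φ(d·√(n/2) − z_{α}).
d·√(n/2) = 0.44 × √(70/2) = 0.44 × 5.916 = 2.603.
z_β = 2.603 − 2.326 = 0.277.
Power = Φ(0.277) = 0.609.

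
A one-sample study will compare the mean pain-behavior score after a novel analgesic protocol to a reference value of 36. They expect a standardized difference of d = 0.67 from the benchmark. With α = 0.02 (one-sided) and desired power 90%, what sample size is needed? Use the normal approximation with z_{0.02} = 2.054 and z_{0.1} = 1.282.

For a one-sample test: n = ((z_{α} + z_β) / d)².
z_{α} + z_β = 2.054 + 1.282 = 3.336.
n = (3.336 / 0.67)² = 4.979² = 24.79.
Round up.

n = 25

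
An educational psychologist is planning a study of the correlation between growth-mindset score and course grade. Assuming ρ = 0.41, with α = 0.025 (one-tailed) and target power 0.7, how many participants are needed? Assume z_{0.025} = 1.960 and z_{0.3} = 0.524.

n = 36

Fisher's z: C = ½·ln((1+r)/(1−r)) = ½·ln(2.3898) = 0.4356.
n = ((z_{α} + z_β)/C)² + 3.
(1.960 + 0.524) / 0.4356 = 2.484 / 0.4356 = 5.702.
n = 5.702² + 3 = 32.52 + 3 = 35.5.
Round up.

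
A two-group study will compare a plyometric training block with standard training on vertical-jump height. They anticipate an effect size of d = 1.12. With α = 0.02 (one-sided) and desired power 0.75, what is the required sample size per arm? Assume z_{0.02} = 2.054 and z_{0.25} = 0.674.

n = 12 per group

For two independent groups with equal n: n = 2·((z_{α} + z_β) / d)².
z_{α} + z_β = 2.054 + 0.674 = 2.728.
n = 2 × (2.728 / 1.12)² = 2 × 2.436² = 2 × 5.93 = 11.9.
Round up to the next whole participant.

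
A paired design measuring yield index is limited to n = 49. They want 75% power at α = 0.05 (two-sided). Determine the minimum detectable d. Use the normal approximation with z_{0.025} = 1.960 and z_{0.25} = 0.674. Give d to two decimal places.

For a single sample (or paired design) of n = 49: d_min = (z_{α/2} + z_β)/√n.
z-sum = 1.960 + 0.674 = 2.634.
d_min = 2.634 / √49 = 2.634 / 7.000 = 0.376.

d_min ≈ 0.38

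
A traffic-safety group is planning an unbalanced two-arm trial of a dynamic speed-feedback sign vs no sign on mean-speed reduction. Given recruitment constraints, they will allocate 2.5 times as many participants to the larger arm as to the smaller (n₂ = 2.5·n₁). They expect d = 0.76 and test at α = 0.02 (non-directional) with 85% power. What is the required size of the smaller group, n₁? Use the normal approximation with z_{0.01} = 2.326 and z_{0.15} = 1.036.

With allocation ratio k = n₂/n₁ = 2.5, Var(x̄₁−x̄₂) = σ²(1/n₁ + 1/(k·n₁)) = σ²·(k+1)/(k·n₁).
So n₁ = (1 + 1/k)·((z_{α/2} + z_β)/d)² = 1.400 × (3.362/0.76)².
n₁ = 1.400 × 19.57 = 27.4.
Round up: n₁ = 28, giving n₂ = 2.5 × 28 = 70.

n₁ = 28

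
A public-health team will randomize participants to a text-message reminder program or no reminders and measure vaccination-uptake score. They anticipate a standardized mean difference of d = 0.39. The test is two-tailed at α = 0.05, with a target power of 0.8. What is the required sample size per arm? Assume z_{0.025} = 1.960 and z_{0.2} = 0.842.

n = 104 per group

For two independent groups with equal n: n = 2·((z_{α/2} + z_β) / d)².
z_{α/2} + z_β = 1.960 + 0.842 = 2.802.
n = 2 × (2.802 / 0.39)² = 2 × 7.185² = 2 × 51.62 = 103.2.
Round up to the next whole participant.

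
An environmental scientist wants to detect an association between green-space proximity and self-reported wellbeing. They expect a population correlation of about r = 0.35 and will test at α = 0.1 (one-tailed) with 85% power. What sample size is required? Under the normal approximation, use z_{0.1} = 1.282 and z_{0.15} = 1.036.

Fisher's z: C = ½·ln((1+r)/(1−r)) = ½·ln(2.0769) = 0.3654.
n = ((z_{α} + z_β)/C)² + 3.
(1.282 + 1.036) / 0.3654 = 2.318 / 0.3654 = 6.344.
n = 6.344² + 3 = 40.24 + 3 = 43.2.
Round up.

n = 44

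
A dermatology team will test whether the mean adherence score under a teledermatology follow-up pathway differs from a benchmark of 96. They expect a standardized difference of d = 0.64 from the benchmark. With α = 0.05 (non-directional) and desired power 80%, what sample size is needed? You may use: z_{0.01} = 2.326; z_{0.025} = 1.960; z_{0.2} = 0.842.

n = 20

For a one-sample test: n = ((z_{α/2} + z_β) / d)².
z_{α/2} + z_β = 1.960 + 0.842 = 2.802.
n = (2.802 / 0.64)² = 4.378² = 19.17.
Round up.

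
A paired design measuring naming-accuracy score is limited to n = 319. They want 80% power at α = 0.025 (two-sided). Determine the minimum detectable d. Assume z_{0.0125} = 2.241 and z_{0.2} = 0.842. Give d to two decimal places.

d_min ≈ 0.17

For a single sample (or paired design) of n = 319: d_min = (z_{α/2} + z_β)/√n.
z-sum = 2.241 + 0.842 = 3.083.
d_min = 3.083 / √319 = 3.083 / 17.861 = 0.173.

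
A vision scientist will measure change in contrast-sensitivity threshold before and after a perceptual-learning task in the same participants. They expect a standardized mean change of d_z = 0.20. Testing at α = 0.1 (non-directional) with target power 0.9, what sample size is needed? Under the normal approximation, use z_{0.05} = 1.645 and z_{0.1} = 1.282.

n = 215 pairs

For a paired (one-sample on differences) test: n = ((z_{α/2} + z_β) / d)².
z_{α/2} + z_β = 1.645 + 1.282 = 2.927.
n = (2.927 / 0.20)² = 14.635² = 214.18.
Round up.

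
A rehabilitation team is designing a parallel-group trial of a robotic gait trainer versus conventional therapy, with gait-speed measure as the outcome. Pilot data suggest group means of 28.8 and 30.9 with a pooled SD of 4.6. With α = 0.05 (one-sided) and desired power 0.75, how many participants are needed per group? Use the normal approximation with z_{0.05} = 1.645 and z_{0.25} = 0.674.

n = 52 per group

Cohen's d = |M₁ − M₂| / SD_pooled = |28.8 − 30.9| / 4.6 = 2.1 / 4.6 = 0.457.
For two independent groups with equal n: n = 2·((z_{α} + z_β) / d)².
z_{α} + z_β = 1.645 + 0.674 = 2.319.
n = 2 × (2.319 / 0.457)² = 2 × 5.074² = 2 × 25.75 = 51.5.
Round up to the next whole participant.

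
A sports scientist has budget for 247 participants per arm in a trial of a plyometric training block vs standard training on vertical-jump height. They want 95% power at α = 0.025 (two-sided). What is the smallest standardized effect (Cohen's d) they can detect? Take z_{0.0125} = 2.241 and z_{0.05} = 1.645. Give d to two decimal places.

d_min ≈ 0.35

For two independent groups of n = 247 each: d_min = (z_{α/2} + z_β)·√(2/n).
z-sum = 2.241 + 1.645 = 3.886.
d_min = 3.886 × √(2/247) = 3.886 × 0.0900 = 0.350.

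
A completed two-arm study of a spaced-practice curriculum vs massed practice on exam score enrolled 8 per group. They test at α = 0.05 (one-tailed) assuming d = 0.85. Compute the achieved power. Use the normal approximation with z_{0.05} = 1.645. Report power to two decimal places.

power ≈ 0.52

For two equal groups, power = Φ(d·√(n/2) − z_{α}).
d·√(n/2) = 0.85 × √(8/2) = 0.85 × 2.000 = 1.700.
z_β = 1.700 − 1.645 = 0.055.
Power = Φ(0.055) = 0.522.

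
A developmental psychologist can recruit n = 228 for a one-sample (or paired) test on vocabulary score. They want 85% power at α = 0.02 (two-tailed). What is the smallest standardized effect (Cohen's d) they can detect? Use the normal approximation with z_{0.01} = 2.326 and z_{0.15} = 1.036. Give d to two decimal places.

For a single sample (or paired design) of n = 228: d_min = (z_{α/2} + z_β)/√n.
z-sum = 2.326 + 1.036 = 3.362.
d_min = 3.362 / √228 = 3.362 / 15.100 = 0.223.

d_min ≈ 0.22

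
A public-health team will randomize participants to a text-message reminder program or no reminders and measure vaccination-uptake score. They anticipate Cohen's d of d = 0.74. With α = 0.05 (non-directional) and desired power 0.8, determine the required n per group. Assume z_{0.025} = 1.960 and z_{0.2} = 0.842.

n = 29 per group

For two independent groups with equal n: n = 2·((z_{α/2} + z_β) / d)².
z_{α/2} + z_β = 1.960 + 0.842 = 2.802.
n = 2 × (2.802 / 0.74)² = 2 × 3.786² = 2 × 14.34 = 28.7.
Round up to the next whole participant.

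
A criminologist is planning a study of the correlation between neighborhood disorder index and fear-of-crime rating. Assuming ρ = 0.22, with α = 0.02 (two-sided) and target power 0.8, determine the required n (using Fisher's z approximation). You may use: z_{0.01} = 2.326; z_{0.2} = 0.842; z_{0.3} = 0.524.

n = 204

Fisher's z: C = ½·ln((1+r)/(1−r)) = ½·ln(1.5641) = 0.2237.
n = ((z_{α/2} + z_β)/C)² + 3.
(2.326 + 0.842) / 0.2237 = 3.168 / 0.2237 = 14.162.
n = 14.162² + 3 = 200.56 + 3 = 203.6.
Round up.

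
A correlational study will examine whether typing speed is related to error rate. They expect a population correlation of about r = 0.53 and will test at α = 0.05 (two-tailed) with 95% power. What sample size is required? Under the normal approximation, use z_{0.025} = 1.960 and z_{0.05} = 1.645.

Fisher's z: C = ½·ln((1+r)/(1−r)) = ½·ln(3.2553) = 0.5901.
n = ((z_{α/2} + z_β)/C)² + 3.
(1.960 + 1.645) / 0.5901 = 3.605 / 0.5901 = 6.109.
n = 6.109² + 3 = 37.32 + 3 = 40.3.
Round up.

n = 41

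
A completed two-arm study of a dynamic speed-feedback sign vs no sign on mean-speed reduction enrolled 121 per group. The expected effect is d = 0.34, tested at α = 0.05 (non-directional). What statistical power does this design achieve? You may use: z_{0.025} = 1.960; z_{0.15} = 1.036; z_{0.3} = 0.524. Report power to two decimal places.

For two equal groups, power = Φ(d·√(n/2) − z_{α/2}).
d·√(n/2) = 0.34 × √(121/2) = 0.34 × 7.778 = 2.645.
z_β = 2.645 − 1.960 = 0.685.
Power = Φ(0.685) = 0.753.

power ≈ 0.75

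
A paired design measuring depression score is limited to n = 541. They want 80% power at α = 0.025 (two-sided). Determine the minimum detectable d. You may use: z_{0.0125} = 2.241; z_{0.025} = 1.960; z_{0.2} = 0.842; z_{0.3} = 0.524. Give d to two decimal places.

For a single sample (or paired design) of n = 541: d_min = (z_{α/2} + z_β)/√n.
z-sum = 2.241 + 0.842 = 3.083.
d_min = 3.083 / √541 = 3.083 / 23.259 = 0.133.

d_min ≈ 0.13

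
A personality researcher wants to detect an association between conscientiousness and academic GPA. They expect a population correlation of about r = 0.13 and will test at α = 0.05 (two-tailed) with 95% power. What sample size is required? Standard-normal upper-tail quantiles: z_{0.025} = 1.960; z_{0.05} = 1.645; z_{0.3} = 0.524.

n = 764

Fisher's z: C = ½·ln((1+r)/(1−r)) = ½·ln(1.2989) = 0.1307.
n = ((z_{α/2} + z_β)/C)² + 3.
(1.960 + 1.645) / 0.1307 = 3.605 / 0.1307 = 27.582.
n = 27.582² + 3 = 760.78 + 3 = 763.8.
Round up.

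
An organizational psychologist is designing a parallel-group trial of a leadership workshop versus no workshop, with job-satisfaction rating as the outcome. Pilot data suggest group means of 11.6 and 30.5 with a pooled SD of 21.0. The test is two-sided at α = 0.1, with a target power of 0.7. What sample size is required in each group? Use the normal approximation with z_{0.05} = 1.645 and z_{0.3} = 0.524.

n = 12 per group

Cohen's d = |M₁ − M₂| / SD_pooled = |11.6 − 30.5| / 21.0 = 18.9 / 21.0 = 0.900.
For two independent groups with equal n: n = 2·((z_{α/2} + z_β) / d)².
z_{α/2} + z_β = 1.645 + 0.524 = 2.169.
n = 2 × (2.169 / 0.900)² = 2 × 2.410² = 2 × 5.81 = 11.6.
Round up to the next whole participant.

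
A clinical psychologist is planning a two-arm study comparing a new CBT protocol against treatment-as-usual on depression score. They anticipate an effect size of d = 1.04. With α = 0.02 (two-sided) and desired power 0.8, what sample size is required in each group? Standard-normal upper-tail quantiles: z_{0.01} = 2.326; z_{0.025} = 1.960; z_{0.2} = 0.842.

For two independent groups with equal n: n = 2·((z_{α/2} + z_β) / d)².
z_{α/2} + z_β = 2.326 + 0.842 = 3.168.
n = 2 × (3.168 / 1.04)² = 2 × 3.046² = 2 × 9.28 = 18.6.
Round up to the next whole participant.

n = 19 per group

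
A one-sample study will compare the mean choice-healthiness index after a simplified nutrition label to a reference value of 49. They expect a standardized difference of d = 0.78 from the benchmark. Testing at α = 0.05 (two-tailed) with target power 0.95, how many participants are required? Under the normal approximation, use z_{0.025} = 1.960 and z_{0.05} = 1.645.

For a one-sample test: n = ((z_{α/2} + z_β) / d)².
z_{α/2} + z_β = 1.960 + 1.645 = 3.605.
n = (3.605 / 0.78)² = 4.622² = 21.36.
Round up.

n = 22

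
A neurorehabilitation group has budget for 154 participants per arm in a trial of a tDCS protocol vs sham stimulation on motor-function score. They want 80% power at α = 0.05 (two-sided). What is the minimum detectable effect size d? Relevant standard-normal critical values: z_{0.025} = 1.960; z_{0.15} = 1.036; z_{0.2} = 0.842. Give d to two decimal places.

d_min ≈ 0.32

For two independent groups of n = 154 each: d_min = (z_{α/2} + z_β)·√(2/n).
z-sum = 1.960 + 0.842 = 2.802.
d_min = 2.802 × √(2/154) = 2.802 × 0.1140 = 0.319.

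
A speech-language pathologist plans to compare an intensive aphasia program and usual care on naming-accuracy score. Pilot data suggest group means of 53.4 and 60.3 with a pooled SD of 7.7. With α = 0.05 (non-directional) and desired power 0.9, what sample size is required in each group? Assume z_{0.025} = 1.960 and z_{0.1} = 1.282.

Cohen's d = |M₁ − M₂| / SD_pooled = |53.4 − 60.3| / 7.7 = 6.9 / 7.7 = 0.896.
For two independent groups with equal n: n = 2·((z_{α/2} + z_β) / d)².
z_{α/2} + z_β = 1.960 + 1.282 = 3.242.
n = 2 × (3.242 / 0.896)² = 2 × 3.618² = 2 × 13.09 = 26.2.
Round up to the next whole participant.

n = 27 per group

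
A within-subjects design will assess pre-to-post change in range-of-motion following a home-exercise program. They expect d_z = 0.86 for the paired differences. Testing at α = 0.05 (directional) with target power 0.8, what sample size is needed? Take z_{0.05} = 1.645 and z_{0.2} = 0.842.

For a paired (one-sample on differences) test: n = ((z_{α} + z_β) / d)².
z_{α} + z_β = 1.645 + 0.842 = 2.487.
n = (2.487 / 0.86)² = 2.892² = 8.36.
Round up.

n = 9 pairs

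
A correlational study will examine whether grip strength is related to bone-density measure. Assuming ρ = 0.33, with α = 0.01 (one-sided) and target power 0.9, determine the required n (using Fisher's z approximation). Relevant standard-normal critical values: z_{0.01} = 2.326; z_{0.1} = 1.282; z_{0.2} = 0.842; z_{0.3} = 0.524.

n = 114

Fisher's z: C = ½·ln((1+r)/(1−r)) = ½·ln(1.9851) = 0.3428.
n = ((z_{α} + z_β)/C)² + 3.
(2.326 + 1.282) / 0.3428 = 3.608 / 0.3428 = 10.525.
n = 10.525² + 3 = 110.78 + 3 = 113.8.
Round up.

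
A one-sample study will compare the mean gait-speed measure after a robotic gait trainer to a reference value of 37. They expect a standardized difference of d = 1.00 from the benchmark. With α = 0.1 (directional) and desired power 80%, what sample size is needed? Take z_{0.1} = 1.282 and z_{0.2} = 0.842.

n = 5

For a one-sample test: n = ((z_{α} + z_β) / d)².
z_{α} + z_β = 1.282 + 0.842 = 2.124.
n = (2.124 / 1.00)² = 2.124² = 4.51.
Round up.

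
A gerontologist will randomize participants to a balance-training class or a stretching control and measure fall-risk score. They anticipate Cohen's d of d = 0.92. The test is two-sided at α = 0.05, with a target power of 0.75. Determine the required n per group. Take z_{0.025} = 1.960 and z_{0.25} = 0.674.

For two independent groups with equal n: n = 2·((z_{α/2} + z_β) / d)².
z_{α/2} + z_β = 1.960 + 0.674 = 2.634.
n = 2 × (2.634 / 0.92)² = 2 × 2.863² = 2 × 8.20 = 16.4.
Round up to the next whole participant.

n = 17 per group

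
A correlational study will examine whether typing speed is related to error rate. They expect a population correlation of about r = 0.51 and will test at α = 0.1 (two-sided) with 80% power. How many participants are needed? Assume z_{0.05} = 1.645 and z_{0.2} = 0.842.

n = 23

Fisher's z: C = ½·ln((1+r)/(1−r)) = ½·ln(3.0816) = 0.5627.
n = ((z_{α/2} + z_β)/C)² + 3.
(1.645 + 0.842) / 0.5627 = 2.487 / 0.5627 = 4.420.
n = 4.420² + 3 = 19.53 + 3 = 22.5.
Round up.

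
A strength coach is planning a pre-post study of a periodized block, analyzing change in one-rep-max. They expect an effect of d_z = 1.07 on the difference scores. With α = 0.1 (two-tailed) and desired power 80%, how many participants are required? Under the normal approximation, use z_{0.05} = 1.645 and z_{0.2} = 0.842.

For a paired (one-sample on differences) test: n = ((z_{α/2} + z_β) / d)².
z_{α/2} + z_β = 1.645 + 0.842 = 2.487.
n = (2.487 / 1.07)² = 2.324² = 5.40.
Round up.

n = 6 pairs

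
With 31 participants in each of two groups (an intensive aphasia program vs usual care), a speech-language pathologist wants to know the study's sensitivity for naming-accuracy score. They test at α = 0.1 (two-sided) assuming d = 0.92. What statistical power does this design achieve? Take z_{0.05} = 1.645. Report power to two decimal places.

power ≈ 0.98

For two equal groups, power = Φ(d·√(n/2) − z_{α/2}).
d·√(n/2) = 0.92 × √(31/2) = 0.92 × 3.937 = 3.622.
z_β = 3.622 − 1.645 = 1.977.
Power = Φ(1.977) = 0.976.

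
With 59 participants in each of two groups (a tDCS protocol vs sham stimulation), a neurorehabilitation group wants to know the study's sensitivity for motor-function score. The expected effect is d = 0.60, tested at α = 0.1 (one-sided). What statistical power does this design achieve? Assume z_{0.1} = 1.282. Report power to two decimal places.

For two equal groups, power = Φ(d·√(n/2) − z_{α}).
d·√(n/2) = 0.60 × √(59/2) = 0.60 × 5.431 = 3.259.
z_β = 3.259 − 1.282 = 1.977.
Power = Φ(1.977) = 0.976.

power ≈ 0.98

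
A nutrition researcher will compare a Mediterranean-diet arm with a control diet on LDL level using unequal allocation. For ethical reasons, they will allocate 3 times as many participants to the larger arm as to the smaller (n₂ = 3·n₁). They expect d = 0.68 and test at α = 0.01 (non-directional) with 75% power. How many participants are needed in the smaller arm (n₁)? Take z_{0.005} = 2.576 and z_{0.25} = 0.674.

With allocation ratio k = n₂/n₁ = 3, Var(x̄₁−x̄₂) = σ²(1/n₁ + 1/(k·n₁)) = σ²·(k+1)/(k·n₁).
So n₁ = (1 + 1/k)·((z_{α/2} + z_β)/d)² = 1.333 × (3.250/0.68)².
n₁ = 1.333 × 22.84 = 30.5.
Round up: n₁ = 31, giving n₂ = 3 × 31 = 93.

n₁ = 31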